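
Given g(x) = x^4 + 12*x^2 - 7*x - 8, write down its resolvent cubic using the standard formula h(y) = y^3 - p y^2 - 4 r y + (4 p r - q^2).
h(y) = y^3 - 12*y^2 + 32*y - 433

Identify coefficients: p = 12, q = -7, r = -8.
Plug into h(y) = y^3 - p y^2 - 4 r y + (4 p r - q^2):
  h(y) = y^3 - (12) y^2 - 4*(-8) y + (4*(12)*(-8) - (-7)^2)
       = y^3 + (-12) y^2 + (32) y + (-433).
Simplifying: h(y) = y^3 - 12*y^2 + 32*y - 433.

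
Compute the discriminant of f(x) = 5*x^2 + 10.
Δ = -200

For a quadratic a x^2 + b x + c the discriminant is Δ = b^2 - 4ac = (0)^2 - 4*(5)*(10) = 0 - (200) = -200.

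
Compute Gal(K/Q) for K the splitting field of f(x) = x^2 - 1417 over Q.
Gal(K/Q) = Z/2Z (cyclic of order 2)

x^2 - 1417 is irreducible over Q since 1417 is not a rational square. The splitting field Q(sqrt(1417)) has degree 2 over Q, and its unique nontrivial automorphism is sqrt(1417) ↦ -sqrt(1417). Hence Gal(Q(sqrt(1417))/Q) = Z/2Z.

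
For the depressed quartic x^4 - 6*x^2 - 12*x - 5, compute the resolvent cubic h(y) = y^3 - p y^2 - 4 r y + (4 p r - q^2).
h(y) = y^3 + 6*y^2 + 20*y - 24

Identify coefficients: p = -6, q = -12, r = -5.
Plug into h(y) = y^3 - p y^2 - 4 r y + (4 p r - q^2):
  h(y) = y^3 - (-6) y^2 - 4*(-5) y + (4*(-6)*(-5) - (-12)^2)
       = y^3 + (6) y^2 + (20) y + (-24).
Simplifying: h(y) = y^3 + 6*y^2 + 20*y - 24.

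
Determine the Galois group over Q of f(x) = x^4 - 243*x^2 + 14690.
Gal(K/Q) = V_4 (Klein four-group, Z/2Z × Z/2Z)

f factors as (x^2 - 130)(x^2 - 113), so the splitting field is K = Q(sqrt(130), sqrt(113)). The elements 130, 113, 14690 are all non-squares in Q, so sqrt(130) and sqrt(113) generate independent quadratic extensions. Thus [K:Q] = 4 and Gal(K/Q) is generated by the two order-2 automorphisms sqrt(130) ↦ -sqrt(130) and sqrt(113) ↦ -sqrt(113), giving V_4.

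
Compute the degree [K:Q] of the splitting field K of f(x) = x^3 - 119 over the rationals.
[K:Q] = 6

x^3 - 119 has one real root r = 119^(1/3) and two complex roots r*zeta_3, r*zeta_3^2 where zeta_3 = e^(2*pi*i/3). The splitting field is Q(r, zeta_3). [Q(r):Q] = 3 and [Q(zeta_3):Q] = 2 with gcd = 1, so [Q(r, zeta_3):Q] = 3 * 2 = 6.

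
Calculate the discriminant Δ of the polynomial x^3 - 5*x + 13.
Δ = -4063

For a depressed cubic x^3 + p x + q the discriminant is Δ = -4 p^3 - 27 q^2 = -4*(-5)^3 - 27*(13)^2 = 500 - 4563 = -4063.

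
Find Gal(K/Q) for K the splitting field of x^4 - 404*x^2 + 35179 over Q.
Gal(K/Q) = V_4 (Klein four-group, Z/2Z × Z/2Z)

f factors as (x^2 - 127)(x^2 - 277), so the splitting field is K = Q(sqrt(127), sqrt(277)). The elements 127, 277, 35179 are all non-squares in Q, so sqrt(127) and sqrt(277) generate independent quadratic extensions. Thus [K:Q] = 4 and Gal(K/Q) is generated by the two order-2 automorphisms sqrt(127) ↦ -sqrt(127) and sqrt(277) ↦ -sqrt(277), giving V_4.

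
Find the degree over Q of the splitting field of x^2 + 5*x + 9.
[K:Q] = 2

The discriminant of x^2 + (5)*x + (9) is b^2 - 4c = 25 - (36) = -11. Since -11 is not a perfect square in Q, the polynomial is irreducible over Q. Its two roots generate a degree-2 extension, so [K:Q] = 2.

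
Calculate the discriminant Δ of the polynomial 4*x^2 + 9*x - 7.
Δ = 193

For a quadratic a x^2 + b x + c the discriminant is Δ = b^2 - 4ac = (9)^2 - 4*(4)*(-7) = 81 - (-112) = 193.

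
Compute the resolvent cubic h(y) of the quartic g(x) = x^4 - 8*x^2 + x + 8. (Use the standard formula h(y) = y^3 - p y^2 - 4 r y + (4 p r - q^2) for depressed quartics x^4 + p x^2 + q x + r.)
h(y) = y^3 + 8*y^2 - 32*y - 257

Identify coefficients: p = -8, q = 1, r = 8.
Plug into h(y) = y^3 - p y^2 - 4 r y + (4 p r - q^2):
  h(y) = y^3 - (-8) y^2 - 4*(8) y + (4*(-8)*(8) - (1)^2)
       = y^3 + (8) y^2 + (-32) y + (-257).
Simplifying: h(y) = y^3 + 8*y^2 - 32*y - 257.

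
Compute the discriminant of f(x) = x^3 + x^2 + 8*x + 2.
Δ = -1812

For x^3 + a x^2 + b x + c the discriminant is Δ = 18 a b c - 4 a^3 c + a^2 b^2 - 4 b^3 - 27 c^2.
Plug a = 1, b = 8, c = 2:
  18*(1)*(8)*(2) - 4*(1)^3*(2) + (1)^2*(8)^2 - 4*(8)^3 - 27*(2)^2
  = 288 + (-8) + 64 + (-2048) + (-108)
  = -1812.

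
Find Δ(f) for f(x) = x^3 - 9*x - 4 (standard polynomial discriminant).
Δ = 2484

For a depressed cubic x^3 + p x + q the discriminant is Δ = -4 p^3 - 27 q^2 = -4*(-9)^3 - 27*(-4)^2 = 2916 - 432 = 2484.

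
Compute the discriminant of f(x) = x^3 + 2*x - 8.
Δ = -1760

For a depressed cubic x^3 + p x + q the discriminant is Δ = -4 p^3 - 27 q^2 = -4*(2)^3 - 27*(-8)^2 = -32 - 1728 = -1760.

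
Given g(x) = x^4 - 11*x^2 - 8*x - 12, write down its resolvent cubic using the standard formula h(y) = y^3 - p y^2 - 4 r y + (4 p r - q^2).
h(y) = y^3 + 11*y^2 + 48*y + 464

Identify coefficients: p = -11, q = -8, r = -12.
Plug into h(y) = y^3 - p y^2 - 4 r y + (4 p r - q^2):
  h(y) = y^3 - (-11) y^2 - 4*(-12) y + (4*(-11)*(-12) - (-8)^2)
       = y^3 + (11) y^2 + (48) y + (464).
Simplifying: h(y) = y^3 + 11*y^2 + 48*y + 464.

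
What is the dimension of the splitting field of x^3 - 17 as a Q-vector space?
[K:Q] = 6

x^3 - 17 has one real root r = 17^(1/3) and two complex roots r*zeta_3, r*zeta_3^2 where zeta_3 = e^(2*pi*i/3). The splitting field is Q(r, zeta_3). [Q(r):Q] = 3 and [Q(zeta_3):Q] = 2 with gcd = 1, so [Q(r, zeta_3):Q] = 3 * 2 = 6.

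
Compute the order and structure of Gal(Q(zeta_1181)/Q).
|Gal(Q(zeta_1181)/Q)| = phi(1181) = 1180; group ≅ (Z/1181Z)^* ≅ Z/1180Z

The n-th cyclotomic polynomial Φ_1181(x) is the minimal polynomial of zeta_1181 over Q and has degree phi(1181) = 1180. So Q(zeta_1181) is a degree-1180 Galois extension with Galois group (Z/1181Z)^*. (Z/1181Z)^* is cyclic since 1181 is an odd prime power (or 4). Hence Gal(Q(zeta_1181)/Q) ≅ Z/1180Z.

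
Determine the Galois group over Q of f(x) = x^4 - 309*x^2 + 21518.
Gal(K/Q) = V_4 (Klein four-group, Z/2Z × Z/2Z)

f factors as (x^2 - 203)(x^2 - 106), so the splitting field is K = Q(sqrt(203), sqrt(106)). The elements 203, 106, 21518 are all non-squares in Q, so sqrt(203) and sqrt(106) generate independent quadratic extensions. Thus [K:Q] = 4 and Gal(K/Q) is generated by the two order-2 automorphisms sqrt(203) ↦ -sqrt(203) and sqrt(106) ↦ -sqrt(106), giving V_4.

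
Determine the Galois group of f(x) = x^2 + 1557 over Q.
Gal(K/Q) = Z/2Z (cyclic of order 2)

x^2 + 1557 is irreducible over Q since -1557 is not a rational square. The splitting field Q(sqrt(-1557)) has degree 2 over Q, and its unique nontrivial automorphism is sqrt(-1557) ↦ -sqrt(-1557). Hence Gal(Q(sqrt(-1557))/Q) = Z/2Z.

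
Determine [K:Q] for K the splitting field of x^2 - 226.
[K:Q] = 2

The polynomial x^2 - 226 is irreducible over Q since 226 is not a perfect square. Its splitting field is Q(sqrt(226)), which has degree 2 over Q.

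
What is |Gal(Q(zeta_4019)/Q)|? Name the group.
|Gal(Q(zeta_4019)/Q)| = phi(4019) = 4018; group ≅ (Z/4019Z)^* ≅ Z/4018Z

The n-th cyclotomic polynomial Φ_4019(x) is the minimal polynomial of zeta_4019 over Q and has degree phi(4019) = 4018. So Q(zeta_4019) is a degree-4018 Galois extension with Galois group (Z/4019Z)^*. (Z/4019Z)^* is cyclic since 4019 is an odd prime power (or 4). Hence Gal(Q(zeta_4019)/Q) ≅ Z/4018Z.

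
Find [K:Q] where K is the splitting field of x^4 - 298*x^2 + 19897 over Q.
[K:Q] = 4

f factors as (x^2 - 101)(x^2 - 197); the splitting field is K = Q(sqrt(101), sqrt(197)). Since 101, 197, and 19897 are all non-squares in Q, the three subfields Q(sqrt(101)), Q(sqrt(197)), Q(sqrt(19897)) are distinct degree-2 extensions, so [K:Q] = 4 (Klein four Galois group).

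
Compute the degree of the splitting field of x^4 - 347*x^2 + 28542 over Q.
[K:Q] = 4

f factors as (x^2 - 134)(x^2 - 213); the splitting field is K = Q(sqrt(134), sqrt(213)). Since 134, 213, and 28542 are all non-squares in Q, the three subfields Q(sqrt(134)), Q(sqrt(213)), Q(sqrt(28542)) are distinct degree-2 extensions, so [K:Q] = 4 (Klein four Galois group).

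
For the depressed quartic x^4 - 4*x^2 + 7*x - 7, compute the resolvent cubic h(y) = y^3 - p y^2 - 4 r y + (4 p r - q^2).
h(y) = y^3 + 4*y^2 + 28*y + 63

Identify coefficients: p = -4, q = 7, r = -7.
Plug into h(y) = y^3 - p y^2 - 4 r y + (4 p r - q^2):
  h(y) = y^3 - (-4) y^2 - 4*(-7) y + (4*(-4)*(-7) - (7)^2)
       = y^3 + (4) y^2 + (28) y + (63).
Simplifying: h(y) = y^3 + 4*y^2 + 28*y + 63.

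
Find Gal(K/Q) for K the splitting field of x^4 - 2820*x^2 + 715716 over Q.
Gal(K/Q) = Z/2Z (cyclic of order 2)

f factors as (x^2 - 2538)(x^2 - 282), so the splitting field is K = Q(sqrt(2538), sqrt(282)). The squarefree part of 2538 is 282 and the squarefree part of 282 is also 282, so sqrt(2538) and sqrt(282) are both rational multiples of sqrt(282). Hence Q(sqrt(2538)) = Q(sqrt(282)) = Q(sqrt(282)), and the splitting field collapses to a single degree-2 extension with Galois group Z/2Z.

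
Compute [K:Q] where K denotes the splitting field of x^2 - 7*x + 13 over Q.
[K:Q] = 2

The discriminant of x^2 + (-7)*x + (13) is b^2 - 4c = 49 - (52) = -3. Since -3 is not a perfect square in Q, the polynomial is irreducible over Q. Its two roots generate a degree-2 extension, so [K:Q] = 2.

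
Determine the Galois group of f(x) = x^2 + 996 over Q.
Gal(K/Q) = Z/2Z (cyclic of order 2)

x^2 + 996 is irreducible over Q since -996 is not a rational square. The splitting field Q(sqrt(-996)) has degree 2 over Q, and its unique nontrivial automorphism is sqrt(-996) ↦ -sqrt(-996). Hence Gal(Q(sqrt(-996))/Q) = Z/2Z.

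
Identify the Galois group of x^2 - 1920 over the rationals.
Gal(K/Q) = Z/2Z (cyclic of order 2)

x^2 - 1920 is irreducible over Q since 1920 is not a rational square. The splitting field Q(sqrt(1920)) has degree 2 over Q, and its unique nontrivial automorphism is sqrt(1920) ↦ -sqrt(1920). Hence Gal(Q(sqrt(1920))/Q) = Z/2Z.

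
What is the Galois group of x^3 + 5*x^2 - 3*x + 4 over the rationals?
Gal(K/Q) = S_3 (symmetric group of order 6)

Compute the discriminant of x^3 + (5)*x^2 + (-3)*x + (4): Δ = -3179. Since Δ is not a rational square, the Galois group is not contained in A_3; it must be the full S_3 (irreducibility of the cubic rules out anything smaller).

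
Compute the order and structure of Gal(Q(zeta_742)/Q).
|Gal(Q(zeta_742)/Q)| = phi(742) = 312; group ≅ (Z/742Z)^* ≅ Z/6Z × Z/52Z

The n-th cyclotomic polynomial Φ_742(x) is the minimal polynomial of zeta_742 over Q and has degree phi(742) = 312. So Q(zeta_742) is a degree-312 Galois extension with Galois group (Z/742Z)^*. By CRT, (Z/742Z)^* ≅ (Z/2Z)^* × (Z/7Z)^* × (Z/53Z)^*. Each prime-power unit group is (Z/2Z)^* ≅ trivial group (order 1); (Z/7Z)^* ≅ Z/6Z; (Z/53Z)^* ≅ Z/52Z. Hence Gal(Q(zeta_742)/Q) ≅ Z/6Z × Z/52Z.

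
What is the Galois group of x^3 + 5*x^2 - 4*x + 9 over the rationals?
Gal(K/Q) = S_3 (symmetric group of order 6)

Compute the discriminant of x^3 + (5)*x^2 + (-4)*x + (9): Δ = -9271. Since Δ is not a rational square, the Galois group is not contained in A_3; it must be the full S_3 (irreducibility of the cubic rules out anything smaller).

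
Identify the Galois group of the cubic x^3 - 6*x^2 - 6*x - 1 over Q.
Gal(K/Q) = S_3 (symmetric group of order 6)

Compute the discriminant of x^3 + (-6)*x^2 + (-6)*x + (-1): Δ = 621. Since Δ is not a rational square, the Galois group is not contained in A_3; it must be the full S_3 (irreducibility of the cubic rules out anything smaller).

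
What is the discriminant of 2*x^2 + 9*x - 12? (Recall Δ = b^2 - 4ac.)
Δ = 177

For a quadratic a x^2 + b x + c the discriminant is Δ = b^2 - 4ac = (9)^2 - 4*(2)*(-12) = 81 - (-96) = 177.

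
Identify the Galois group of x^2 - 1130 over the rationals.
Gal(K/Q) = Z/2Z (cyclic of order 2)

x^2 - 1130 is irreducible over Q since 1130 is not a rational square. The splitting field Q(sqrt(1130)) has degree 2 over Q, and its unique nontrivial automorphism is sqrt(1130) ↦ -sqrt(1130). Hence Gal(Q(sqrt(1130))/Q) = Z/2Z.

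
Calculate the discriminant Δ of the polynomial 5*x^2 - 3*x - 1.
Δ = 29

For a quadratic a x^2 + b x + c the discriminant is Δ = b^2 - 4ac = (-3)^2 - 4*(5)*(-1) = 9 - (-20) = 29.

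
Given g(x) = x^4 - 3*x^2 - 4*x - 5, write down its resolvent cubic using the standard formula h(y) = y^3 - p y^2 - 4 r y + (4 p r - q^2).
h(y) = y^3 + 3*y^2 + 20*y + 44

Identify coefficients: p = -3, q = -4, r = -5.
Plug into h(y) = y^3 - p y^2 - 4 r y + (4 p r - q^2):
  h(y) = y^3 - (-3) y^2 - 4*(-5) y + (4*(-3)*(-5) - (-4)^2)
       = y^3 + (3) y^2 + (20) y + (44).
Simplifying: h(y) = y^3 + 3*y^2 + 20*y + 44.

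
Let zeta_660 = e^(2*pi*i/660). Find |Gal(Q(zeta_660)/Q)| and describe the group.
|Gal(Q(zeta_660)/Q)| = phi(660) = 160; group ≅ (Z/660Z)^* ≅ Z/2Z × Z/2Z × Z/4Z × Z/10Z

The n-th cyclotomic polynomial Φ_660(x) is the minimal polynomial of zeta_660 over Q and has degree phi(660) = 160. So Q(zeta_660) is a degree-160 Galois extension with Galois group (Z/660Z)^*. By CRT, (Z/660Z)^* ≅ (Z/4Z)^* × (Z/3Z)^* × (Z/5Z)^* × (Z/11Z)^*. Each prime-power unit group is (Z/4Z)^* ≅ Z/2Z; (Z/3Z)^* ≅ Z/2Z; (Z/5Z)^* ≅ Z/4Z; (Z/11Z)^* ≅ Z/10Z. Hence Gal(Q(zeta_660)/Q) ≅ Z/2Z × Z/2Z × Z/4Z × Z/10Z.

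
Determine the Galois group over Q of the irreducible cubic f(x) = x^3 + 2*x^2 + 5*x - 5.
Gal(K/Q) = S_3 (symmetric group of order 6)

Compute the discriminant of x^3 + (2)*x^2 + (5)*x + (-5): Δ = -1815. Since Δ is not a rational square, the Galois group is not contained in A_3; it must be the full S_3 (irreducibility of the cubic rules out anything smaller).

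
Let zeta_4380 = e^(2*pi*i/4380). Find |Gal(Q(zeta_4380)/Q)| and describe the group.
|Gal(Q(zeta_4380)/Q)| = phi(4380) = 1152; group ≅ (Z/4380Z)^* ≅ Z/2Z × Z/2Z × Z/4Z × Z/72Z

The n-th cyclotomic polynomial Φ_4380(x) is the minimal polynomial of zeta_4380 over Q and has degree phi(4380) = 1152. So Q(zeta_4380) is a degree-1152 Galois extension with Galois group (Z/4380Z)^*. By CRT, (Z/4380Z)^* ≅ (Z/4Z)^* × (Z/3Z)^* × (Z/5Z)^* × (Z/73Z)^*. Each prime-power unit group is (Z/4Z)^* ≅ Z/2Z; (Z/3Z)^* ≅ Z/2Z; (Z/5Z)^* ≅ Z/4Z; (Z/73Z)^* ≅ Z/72Z. Hence Gal(Q(zeta_4380)/Q) ≅ Z/2Z × Z/2Z × Z/4Z × Z/72Z.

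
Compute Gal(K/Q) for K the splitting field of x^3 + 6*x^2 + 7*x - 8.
Gal(K/Q) = S_3 (symmetric group of order 6)

Compute the discriminant of x^3 + (6)*x^2 + (7)*x + (-8): Δ = -472. Since Δ is not a rational square, the Galois group is not contained in A_3; it must be the full S_3 (irreducibility of the cubic rules out anything smaller).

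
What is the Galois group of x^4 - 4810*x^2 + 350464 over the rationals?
Gal(K/Q) = Z/2Z (cyclic of order 2)

f factors as (x^2 - 4736)(x^2 - 74), so the splitting field is K = Q(sqrt(4736), sqrt(74)). The squarefree part of 4736 is 74 and the squarefree part of 74 is also 74, so sqrt(4736) and sqrt(74) are both rational multiples of sqrt(74). Hence Q(sqrt(4736)) = Q(sqrt(74)) = Q(sqrt(74)), and the splitting field collapses to a single degree-2 extension with Galois group Z/2Z.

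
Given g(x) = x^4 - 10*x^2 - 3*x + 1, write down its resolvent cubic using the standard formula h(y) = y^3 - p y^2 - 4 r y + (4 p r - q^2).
h(y) = y^3 + 10*y^2 - 4*y - 49

Identify coefficients: p = -10, q = -3, r = 1.
Plug into h(y) = y^3 - p y^2 - 4 r y + (4 p r - q^2):
  h(y) = y^3 - (-10) y^2 - 4*(1) y + (4*(-10)*(1) - (-3)^2)
       = y^3 + (10) y^2 + (-4) y + (-49).
Simplifying: h(y) = y^3 + 10*y^2 - 4*y - 49.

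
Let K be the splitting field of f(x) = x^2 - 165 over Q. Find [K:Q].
[K:Q] = 2

The polynomial x^2 - 165 is irreducible over Q since 165 is not a perfect square. Its splitting field is Q(sqrt(165)), which has degree 2 over Q.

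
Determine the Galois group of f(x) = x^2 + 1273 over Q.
Gal(K/Q) = Z/2Z (cyclic of order 2)

x^2 + 1273 is irreducible over Q since -1273 is not a rational square. The splitting field Q(sqrt(-1273)) has degree 2 over Q, and its unique nontrivial automorphism is sqrt(-1273) ↦ -sqrt(-1273). Hence Gal(Q(sqrt(-1273))/Q) = Z/2Z.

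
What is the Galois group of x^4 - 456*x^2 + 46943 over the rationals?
Gal(K/Q) = V_4 (Klein four-group, Z/2Z × Z/2Z)

f factors as (x^2 - 299)(x^2 - 157), so the splitting field is K = Q(sqrt(299), sqrt(157)). The elements 299, 157, 46943 are all non-squares in Q, so sqrt(299) and sqrt(157) generate independent quadratic extensions. Thus [K:Q] = 4 and Gal(K/Q) is generated by the two order-2 automorphisms sqrt(299) ↦ -sqrt(299) and sqrt(157) ↦ -sqrt(157), giving V_4.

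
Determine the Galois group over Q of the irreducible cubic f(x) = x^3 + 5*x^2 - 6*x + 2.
Gal(K/Q) = S_3 (symmetric group of order 6)

Compute the discriminant of x^3 + (5)*x^2 + (-6)*x + (2): Δ = -424. Since Δ is not a rational square, the Galois group is not contained in A_3; it must be the full S_3 (irreducibility of the cubic rules out anything smaller).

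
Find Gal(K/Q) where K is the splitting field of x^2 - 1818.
Gal(K/Q) = Z/2Z (cyclic of order 2)

x^2 - 1818 is irreducible over Q since 1818 is not a rational square. The splitting field Q(sqrt(1818)) has degree 2 over Q, and its unique nontrivial automorphism is sqrt(1818) ↦ -sqrt(1818). Hence Gal(Q(sqrt(1818))/Q) = Z/2Z.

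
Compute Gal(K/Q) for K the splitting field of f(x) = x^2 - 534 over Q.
Gal(K/Q) = Z/2Z (cyclic of order 2)

x^2 - 534 is irreducible over Q since 534 is not a rational square. The splitting field Q(sqrt(534)) has degree 2 over Q, and its unique nontrivial automorphism is sqrt(534) ↦ -sqrt(534). Hence Gal(Q(sqrt(534))/Q) = Z/2Z.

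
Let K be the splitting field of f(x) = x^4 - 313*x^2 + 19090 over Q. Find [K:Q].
[K:Q] = 4

f factors as (x^2 - 230)(x^2 - 83); the splitting field is K = Q(sqrt(230), sqrt(83)). Since 230, 83, and 19090 are all non-squares in Q, the three subfields Q(sqrt(230)), Q(sqrt(83)), Q(sqrt(19090)) are distinct degree-2 extensions, so [K:Q] = 4 (Klein four Galois group).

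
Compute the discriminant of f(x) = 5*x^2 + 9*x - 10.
Δ = 281

For a quadratic a x^2 + b x + c the discriminant is Δ = b^2 - 4ac = (9)^2 - 4*(5)*(-10) = 81 - (-200) = 281.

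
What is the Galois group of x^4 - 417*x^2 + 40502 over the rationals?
Gal(K/Q) = V_4 (Klein four-group, Z/2Z × Z/2Z)

f factors as (x^2 - 263)(x^2 - 154), so the splitting field is K = Q(sqrt(263), sqrt(154)). The elements 263, 154, 40502 are all non-squares in Q, so sqrt(263) and sqrt(154) generate independent quadratic extensions. Thus [K:Q] = 4 and Gal(K/Q) is generated by the two order-2 automorphisms sqrt(263) ↦ -sqrt(263) and sqrt(154) ↦ -sqrt(154), giving V_4.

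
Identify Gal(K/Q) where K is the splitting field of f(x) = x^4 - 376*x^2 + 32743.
Gal(K/Q) = V_4 (Klein four-group, Z/2Z × Z/2Z)

f factors as (x^2 - 137)(x^2 - 239), so the splitting field is K = Q(sqrt(137), sqrt(239)). The elements 137, 239, 32743 are all non-squares in Q, so sqrt(137) and sqrt(239) generate independent quadratic extensions. Thus [K:Q] = 4 and Gal(K/Q) is generated by the two order-2 automorphisms sqrt(137) ↦ -sqrt(137) and sqrt(239) ↦ -sqrt(239), giving V_4.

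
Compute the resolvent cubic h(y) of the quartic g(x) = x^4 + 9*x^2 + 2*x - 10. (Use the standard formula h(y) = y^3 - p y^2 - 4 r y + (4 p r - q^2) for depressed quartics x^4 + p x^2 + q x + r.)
h(y) = y^3 - 9*y^2 + 40*y - 364

Identify coefficients: p = 9, q = 2, r = -10.
Plug into h(y) = y^3 - p y^2 - 4 r y + (4 p r - q^2):
  h(y) = y^3 - (9) y^2 - 4*(-10) y + (4*(9)*(-10) - (2)^2)
       = y^3 + (-9) y^2 + (40) y + (-364).
Simplifying: h(y) = y^3 - 9*y^2 + 40*y - 364.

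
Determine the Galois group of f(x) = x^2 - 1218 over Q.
Gal(K/Q) = Z/2Z (cyclic of order 2)

x^2 - 1218 is irreducible over Q since 1218 is not a rational square. The splitting field Q(sqrt(1218)) has degree 2 over Q, and its unique nontrivial automorphism is sqrt(1218) ↦ -sqrt(1218). Hence Gal(Q(sqrt(1218))/Q) = Z/2Z.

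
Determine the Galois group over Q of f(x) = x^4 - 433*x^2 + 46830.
Gal(K/Q) = V_4 (Klein four-group, Z/2Z × Z/2Z)

f factors as (x^2 - 210)(x^2 - 223), so the splitting field is K = Q(sqrt(210), sqrt(223)). The elements 210, 223, 46830 are all non-squares in Q, so sqrt(210) and sqrt(223) generate independent quadratic extensions. Thus [K:Q] = 4 and Gal(K/Q) is generated by the two order-2 automorphisms sqrt(210) ↦ -sqrt(210) and sqrt(223) ↦ -sqrt(223), giving V_4.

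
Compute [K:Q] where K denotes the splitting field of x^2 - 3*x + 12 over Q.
[K:Q] = 2

The discriminant of x^2 + (-3)*x + (12) is b^2 - 4c = 9 - (48) = -39. Since -39 is not a perfect square in Q, the polynomial is irreducible over Q. Its two roots generate a degree-2 extension, so [K:Q] = 2.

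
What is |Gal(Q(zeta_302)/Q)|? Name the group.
|Gal(Q(zeta_302)/Q)| = phi(302) = 150; group ≅ (Z/302Z)^* ≅ Z/150Z

The n-th cyclotomic polynomial Φ_302(x) is the minimal polynomial of zeta_302 over Q and has degree phi(302) = 150. So Q(zeta_302) is a degree-150 Galois extension with Galois group (Z/302Z)^*. By CRT, (Z/302Z)^* ≅ (Z/2Z)^* × (Z/151Z)^*. Each prime-power unit group is (Z/2Z)^* ≅ trivial group (order 1); (Z/151Z)^* ≅ Z/150Z. Hence Gal(Q(zeta_302)/Q) ≅ Z/150Z.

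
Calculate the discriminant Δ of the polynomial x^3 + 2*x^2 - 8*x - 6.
Δ = 3252

For x^3 + a x^2 + b x + c the discriminant is Δ = 18 a b c - 4 a^3 c + a^2 b^2 - 4 b^3 - 27 c^2.
Plug a = 2, b = -8, c = -6:
  18*(2)*(-8)*(-6) - 4*(2)^3*(-6) + (2)^2*(-8)^2 - 4*(-8)^3 - 27*(-6)^2
  = 1728 + (192) + 256 + (2048) + (-972)
  = 3252.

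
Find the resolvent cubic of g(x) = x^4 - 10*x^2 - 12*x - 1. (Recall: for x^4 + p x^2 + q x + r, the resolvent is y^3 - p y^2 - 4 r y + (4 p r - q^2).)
h(y) = y^3 + 10*y^2 + 4*y - 104

Identify coefficients: p = -10, q = -12, r = -1.
Plug into h(y) = y^3 - p y^2 - 4 r y + (4 p r - q^2):
  h(y) = y^3 - (-10) y^2 - 4*(-1) y + (4*(-10)*(-1) - (-12)^2)
       = y^3 + (10) y^2 + (4) y + (-104).
Simplifying: h(y) = y^3 + 10*y^2 + 4*y - 104.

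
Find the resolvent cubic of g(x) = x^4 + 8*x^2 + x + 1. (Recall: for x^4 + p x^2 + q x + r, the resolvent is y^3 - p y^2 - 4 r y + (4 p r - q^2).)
h(y) = y^3 - 8*y^2 - 4*y + 31

Identify coefficients: p = 8, q = 1, r = 1.
Plug into h(y) = y^3 - p y^2 - 4 r y + (4 p r - q^2):
  h(y) = y^3 - (8) y^2 - 4*(1) y + (4*(8)*(1) - (1)^2)
       = y^3 + (-8) y^2 + (-4) y + (31).
Simplifying: h(y) = y^3 - 8*y^2 - 4*y + 31.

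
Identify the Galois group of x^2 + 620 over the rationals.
Gal(K/Q) = Z/2Z (cyclic of order 2)

x^2 + 620 is irreducible over Q since -620 is not a rational square. The splitting field Q(sqrt(-620)) has degree 2 over Q, and its unique nontrivial automorphism is sqrt(-620) ↦ -sqrt(-620). Hence Gal(Q(sqrt(-620))/Q) = Z/2Z.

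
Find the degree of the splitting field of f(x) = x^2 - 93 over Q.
[K:Q] = 2

The polynomial x^2 - 93 is irreducible over Q since 93 is not a perfect square. Its splitting field is Q(sqrt(93)), which has degree 2 over Q.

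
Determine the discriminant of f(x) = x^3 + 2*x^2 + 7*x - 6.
Δ = -3468

For x^3 + a x^2 + b x + c the discriminant is Δ = 18 a b c - 4 a^3 c + a^2 b^2 - 4 b^3 - 27 c^2.
Plug a = 2, b = 7, c = -6:
  18*(2)*(7)*(-6) - 4*(2)^3*(-6) + (2)^2*(7)^2 - 4*(7)^3 - 27*(-6)^2
  = -1512 + (192) + 196 + (-1372) + (-972)
  = -3468.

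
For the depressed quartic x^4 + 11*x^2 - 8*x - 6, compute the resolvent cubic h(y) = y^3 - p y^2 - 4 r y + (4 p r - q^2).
h(y) = y^3 - 11*y^2 + 24*y - 328

Identify coefficients: p = 11, q = -8, r = -6.
Plug into h(y) = y^3 - p y^2 - 4 r y + (4 p r - q^2):
  h(y) = y^3 - (11) y^2 - 4*(-6) y + (4*(11)*(-6) - (-8)^2)
       = y^3 + (-11) y^2 + (24) y + (-328).
Simplifying: h(y) = y^3 - 11*y^2 + 24*y - 328.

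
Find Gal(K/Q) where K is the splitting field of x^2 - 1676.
Gal(K/Q) = Z/2Z (cyclic of order 2)

x^2 - 1676 is irreducible over Q since 1676 is not a rational square. The splitting field Q(sqrt(1676)) has degree 2 over Q, and its unique nontrivial automorphism is sqrt(1676) ↦ -sqrt(1676). Hence Gal(Q(sqrt(1676))/Q) = Z/2Z.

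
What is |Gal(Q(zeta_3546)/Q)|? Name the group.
|Gal(Q(zeta_3546)/Q)| = phi(3546) = 1176; group ≅ (Z/3546Z)^* ≅ Z/6Z × Z/196Z

The n-th cyclotomic polynomial Φ_3546(x) is the minimal polynomial of zeta_3546 over Q and has degree phi(3546) = 1176. So Q(zeta_3546) is a degree-1176 Galois extension with Galois group (Z/3546Z)^*. By CRT, (Z/3546Z)^* ≅ (Z/2Z)^* × (Z/9Z)^* × (Z/197Z)^*. Each prime-power unit group is (Z/2Z)^* ≅ trivial group (order 1); (Z/9Z)^* ≅ Z/6Z; (Z/197Z)^* ≅ Z/196Z. Hence Gal(Q(zeta_3546)/Q) ≅ Z/6Z × Z/196Z.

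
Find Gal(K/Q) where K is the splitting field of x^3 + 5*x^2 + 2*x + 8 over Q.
Gal(K/Q) = S_3 (symmetric group of order 6)

Compute the discriminant of x^3 + (5)*x^2 + (2)*x + (8): Δ = -4220. Since Δ is not a rational square, the Galois group is not contained in A_3; it must be the full S_3 (irreducibility of the cubic rules out anything smaller).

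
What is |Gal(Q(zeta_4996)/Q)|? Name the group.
|Gal(Q(zeta_4996)/Q)| = phi(4996) = 2496; group ≅ (Z/4996Z)^* ≅ Z/2Z × Z/1248Z

The n-th cyclotomic polynomial Φ_4996(x) is the minimal polynomial of zeta_4996 over Q and has degree phi(4996) = 2496. So Q(zeta_4996) is a degree-2496 Galois extension with Galois group (Z/4996Z)^*. By CRT, (Z/4996Z)^* ≅ (Z/4Z)^* × (Z/1249Z)^*. Each prime-power unit group is (Z/4Z)^* ≅ Z/2Z; (Z/1249Z)^* ≅ Z/1248Z. Hence Gal(Q(zeta_4996)/Q) ≅ Z/2Z × Z/1248Z.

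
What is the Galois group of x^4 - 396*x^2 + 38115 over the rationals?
Gal(K/Q) = V_4 (Klein four-group, Z/2Z × Z/2Z)

f factors as (x^2 - 231)(x^2 - 165), so the splitting field is K = Q(sqrt(231), sqrt(165)). The elements 231, 165, 38115 are all non-squares in Q, so sqrt(231) and sqrt(165) generate independent quadratic extensions. Thus [K:Q] = 4 and Gal(K/Q) is generated by the two order-2 automorphisms sqrt(231) ↦ -sqrt(231) and sqrt(165) ↦ -sqrt(165), giving V_4.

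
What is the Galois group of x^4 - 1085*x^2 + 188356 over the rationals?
Gal(K/Q) = Z/2Z (cyclic of order 2)

f factors as (x^2 - 868)(x^2 - 217), so the splitting field is K = Q(sqrt(868), sqrt(217)). The squarefree part of 868 is 217 and the squarefree part of 217 is also 217, so sqrt(868) and sqrt(217) are both rational multiples of sqrt(217). Hence Q(sqrt(868)) = Q(sqrt(217)) = Q(sqrt(217)), and the splitting field collapses to a single degree-2 extension with Galois group Z/2Z.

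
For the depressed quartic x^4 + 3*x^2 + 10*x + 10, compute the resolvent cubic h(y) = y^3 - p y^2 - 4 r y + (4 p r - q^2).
h(y) = y^3 - 3*y^2 - 40*y + 20

Identify coefficients: p = 3, q = 10, r = 10.
Plug into h(y) = y^3 - p y^2 - 4 r y + (4 p r - q^2):
  h(y) = y^3 - (3) y^2 - 4*(10) y + (4*(3)*(10) - (10)^2)
       = y^3 + (-3) y^2 + (-40) y + (20).
Simplifying: h(y) = y^3 - 3*y^2 - 40*y + 20.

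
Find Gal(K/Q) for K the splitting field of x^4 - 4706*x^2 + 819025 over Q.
Gal(K/Q) = Z/2Z (cyclic of order 2)

f factors as (x^2 - 181)(x^2 - 4525), so the splitting field is K = Q(sqrt(181), sqrt(4525)). The squarefree part of 181 is 181 and the squarefree part of 4525 is also 181, so sqrt(181) and sqrt(4525) are both rational multiples of sqrt(181). Hence Q(sqrt(181)) = Q(sqrt(4525)) = Q(sqrt(181)), and the splitting field collapses to a single degree-2 extension with Galois group Z/2Z.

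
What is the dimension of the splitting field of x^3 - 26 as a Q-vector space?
[K:Q] = 6

x^3 - 26 has one real root r = 26^(1/3) and two complex roots r*zeta_3, r*zeta_3^2 where zeta_3 = e^(2*pi*i/3). The splitting field is Q(r, zeta_3). [Q(r):Q] = 3 and [Q(zeta_3):Q] = 2 with gcd = 1, so [Q(r, zeta_3):Q] = 3 * 2 = 6.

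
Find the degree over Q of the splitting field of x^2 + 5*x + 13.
[K:Q] = 2

The discriminant of x^2 + (5)*x + (13) is b^2 - 4c = 25 - (52) = -27. Since -27 is not a perfect square in Q, the polynomial is irreducible over Q. Its two roots generate a degree-2 extension, so [K:Q] = 2.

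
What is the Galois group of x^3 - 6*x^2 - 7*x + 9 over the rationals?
Gal(K/Q) = S_3 (symmetric group of order 6)

Compute the discriminant of x^3 + (-6)*x^2 + (-7)*x + (9): Δ = 15529. Since Δ is not a rational square, the Galois group is not contained in A_3; it must be the full S_3 (irreducibility of the cubic rules out anything smaller).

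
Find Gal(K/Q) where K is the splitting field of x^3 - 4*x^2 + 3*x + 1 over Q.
Gal(K/Q) = A_3 (cyclic of order 3)

Compute the discriminant of x^3 + (-4)*x^2 + (3)*x + (1): Δ = 49. Since Δ is a perfect square (Δ = 7^2), the Galois group is contained in A_3. Irreducibility forces the group to be transitive on three roots, so Gal = A_3.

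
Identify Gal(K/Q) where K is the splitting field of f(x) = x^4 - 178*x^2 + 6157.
Gal(K/Q) = V_4 (Klein four-group, Z/2Z × Z/2Z)

f factors as (x^2 - 47)(x^2 - 131), so the splitting field is K = Q(sqrt(47), sqrt(131)). The elements 47, 131, 6157 are all non-squares in Q, so sqrt(47) and sqrt(131) generate independent quadratic extensions. Thus [K:Q] = 4 and Gal(K/Q) is generated by the two order-2 automorphisms sqrt(47) ↦ -sqrt(47) and sqrt(131) ↦ -sqrt(131), giving V_4.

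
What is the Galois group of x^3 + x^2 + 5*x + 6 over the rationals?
Gal(K/Q) = S_3 (symmetric group of order 6)

Compute the discriminant of x^3 + (1)*x^2 + (5)*x + (6): Δ = -931. Since Δ is not a rational square, the Galois group is not contained in A_3; it must be the full S_3 (irreducibility of the cubic rules out anything smaller).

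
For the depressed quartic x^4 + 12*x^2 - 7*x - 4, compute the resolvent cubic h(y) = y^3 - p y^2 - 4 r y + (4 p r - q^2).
h(y) = y^3 - 12*y^2 + 16*y - 241

Identify coefficients: p = 12, q = -7, r = -4.
Plug into h(y) = y^3 - p y^2 - 4 r y + (4 p r - q^2):
  h(y) = y^3 - (12) y^2 - 4*(-4) y + (4*(12)*(-4) - (-7)^2)
       = y^3 + (-12) y^2 + (16) y + (-241).
Simplifying: h(y) = y^3 - 12*y^2 + 16*y - 241.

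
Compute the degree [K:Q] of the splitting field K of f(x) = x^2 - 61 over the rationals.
[K:Q] = 2

The polynomial x^2 - 61 is irreducible over Q since 61 is not a perfect square. Its splitting field is Q(sqrt(61)), which has degree 2 over Q.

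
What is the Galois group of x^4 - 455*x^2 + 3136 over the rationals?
Gal(K/Q) = Z/2Z (cyclic of order 2)

f factors as (x^2 - 448)(x^2 - 7), so the splitting field is K = Q(sqrt(448), sqrt(7)). The squarefree part of 448 is 7 and the squarefree part of 7 is also 7, so sqrt(448) and sqrt(7) are both rational multiples of sqrt(7). Hence Q(sqrt(448)) = Q(sqrt(7)) = Q(sqrt(7)), and the splitting field collapses to a single degree-2 extension with Galois group Z/2Z.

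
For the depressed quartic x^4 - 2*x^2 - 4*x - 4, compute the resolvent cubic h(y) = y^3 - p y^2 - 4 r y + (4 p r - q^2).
h(y) = y^3 + 2*y^2 + 16*y + 16

Identify coefficients: p = -2, q = -4, r = -4.
Plug into h(y) = y^3 - p y^2 - 4 r y + (4 p r - q^2):
  h(y) = y^3 - (-2) y^2 - 4*(-4) y + (4*(-2)*(-4) - (-4)^2)
       = y^3 + (2) y^2 + (16) y + (16).
Simplifying: h(y) = y^3 + 2*y^2 + 16*y + 16.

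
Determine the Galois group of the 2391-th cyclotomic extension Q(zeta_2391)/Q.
|Gal(Q(zeta_2391)/Q)| = phi(2391) = 1592; group ≅ (Z/2391Z)^* ≅ Z/2Z × Z/796Z

The n-th cyclotomic polynomial Φ_2391(x) is the minimal polynomial of zeta_2391 over Q and has degree phi(2391) = 1592. So Q(zeta_2391) is a degree-1592 Galois extension with Galois group (Z/2391Z)^*. By CRT, (Z/2391Z)^* ≅ (Z/3Z)^* × (Z/797Z)^*. Each prime-power unit group is (Z/3Z)^* ≅ Z/2Z; (Z/797Z)^* ≅ Z/796Z. Hence Gal(Q(zeta_2391)/Q) ≅ Z/2Z × Z/796Z.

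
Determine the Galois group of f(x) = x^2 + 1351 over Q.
Gal(K/Q) = Z/2Z (cyclic of order 2)

x^2 + 1351 is irreducible over Q since -1351 is not a rational square. The splitting field Q(sqrt(-1351)) has degree 2 over Q, and its unique nontrivial automorphism is sqrt(-1351) ↦ -sqrt(-1351). Hence Gal(Q(sqrt(-1351))/Q) = Z/2Z.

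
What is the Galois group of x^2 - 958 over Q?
Gal(K/Q) = Z/2Z (cyclic of order 2)

x^2 - 958 is irreducible over Q since 958 is not a rational square. The splitting field Q(sqrt(958)) has degree 2 over Q, and its unique nontrivial automorphism is sqrt(958) ↦ -sqrt(958). Hence Gal(Q(sqrt(958))/Q) = Z/2Z.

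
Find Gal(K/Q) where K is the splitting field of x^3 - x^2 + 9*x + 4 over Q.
Gal(K/Q) = S_3 (symmetric group of order 6)

Compute the discriminant of x^3 + (-1)*x^2 + (9)*x + (4): Δ = -3899. Since Δ is not a rational square, the Galois group is not contained in A_3; it must be the full S_3 (irreducibility of the cubic rules out anything smaller).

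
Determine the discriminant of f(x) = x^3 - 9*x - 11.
Δ = -351

For a depressed cubic x^3 + p x + q the discriminant is Δ = -4 p^3 - 27 q^2 = -4*(-9)^3 - 27*(-11)^2 = 2916 - 3267 = -351.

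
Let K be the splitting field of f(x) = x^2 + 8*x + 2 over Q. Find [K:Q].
[K:Q] = 2

The discriminant of x^2 + (8)*x + (2) is b^2 - 4c = 64 - (8) = 56. Since 56 is not a perfect square in Q, the polynomial is irreducible over Q. Its two roots generate a degree-2 extension, so [K:Q] = 2.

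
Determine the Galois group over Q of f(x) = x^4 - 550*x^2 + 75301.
Gal(K/Q) = V_4 (Klein four-group, Z/2Z × Z/2Z)

f factors as (x^2 - 257)(x^2 - 293), so the splitting field is K = Q(sqrt(257), sqrt(293)). The elements 257, 293, 75301 are all non-squares in Q, so sqrt(257) and sqrt(293) generate independent quadratic extensions. Thus [K:Q] = 4 and Gal(K/Q) is generated by the two order-2 automorphisms sqrt(257) ↦ -sqrt(257) and sqrt(293) ↦ -sqrt(293), giving V_4.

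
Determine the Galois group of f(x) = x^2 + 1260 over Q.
Gal(K/Q) = Z/2Z (cyclic of order 2)

x^2 + 1260 is irreducible over Q since -1260 is not a rational square. The splitting field Q(sqrt(-1260)) has degree 2 over Q, and its unique nontrivial automorphism is sqrt(-1260) ↦ -sqrt(-1260). Hence Gal(Q(sqrt(-1260))/Q) = Z/2Z.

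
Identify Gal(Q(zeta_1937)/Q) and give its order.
|Gal(Q(zeta_1937)/Q)| = phi(1937) = 1776; group ≅ (Z/1937Z)^* ≅ Z/12Z × Z/148Z

The n-th cyclotomic polynomial Φ_1937(x) is the minimal polynomial of zeta_1937 over Q and has degree phi(1937) = 1776. So Q(zeta_1937) is a degree-1776 Galois extension with Galois group (Z/1937Z)^*. By CRT, (Z/1937Z)^* ≅ (Z/13Z)^* × (Z/149Z)^*. Each prime-power unit group is (Z/13Z)^* ≅ Z/12Z; (Z/149Z)^* ≅ Z/148Z. Hence Gal(Q(zeta_1937)/Q) ≅ Z/12Z × Z/148Z.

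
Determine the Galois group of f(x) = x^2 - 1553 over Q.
Gal(K/Q) = Z/2Z (cyclic of order 2)

x^2 - 1553 is irreducible over Q since 1553 is not a rational square. The splitting field Q(sqrt(1553)) has degree 2 over Q, and its unique nontrivial automorphism is sqrt(1553) ↦ -sqrt(1553). Hence Gal(Q(sqrt(1553))/Q) = Z/2Z.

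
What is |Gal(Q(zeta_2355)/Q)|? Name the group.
|Gal(Q(zeta_2355)/Q)| = phi(2355) = 1248; group ≅ (Z/2355Z)^* ≅ Z/2Z × Z/4Z × Z/156Z

The n-th cyclotomic polynomial Φ_2355(x) is the minimal polynomial of zeta_2355 over Q and has degree phi(2355) = 1248. So Q(zeta_2355) is a degree-1248 Galois extension with Galois group (Z/2355Z)^*. By CRT, (Z/2355Z)^* ≅ (Z/3Z)^* × (Z/5Z)^* × (Z/157Z)^*. Each prime-power unit group is (Z/3Z)^* ≅ Z/2Z; (Z/5Z)^* ≅ Z/4Z; (Z/157Z)^* ≅ Z/156Z. Hence Gal(Q(zeta_2355)/Q) ≅ Z/2Z × Z/4Z × Z/156Z.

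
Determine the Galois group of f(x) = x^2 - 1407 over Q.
Gal(K/Q) = Z/2Z (cyclic of order 2)

x^2 - 1407 is irreducible over Q since 1407 is not a rational square. The splitting field Q(sqrt(1407)) has degree 2 over Q, and its unique nontrivial automorphism is sqrt(1407) ↦ -sqrt(1407). Hence Gal(Q(sqrt(1407))/Q) = Z/2Z.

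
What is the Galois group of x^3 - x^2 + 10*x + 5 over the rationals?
Gal(K/Q) = S_3 (symmetric group of order 6)

Compute the discriminant of x^3 + (-1)*x^2 + (10)*x + (5): Δ = -5455. Since Δ is not a rational square, the Galois group is not contained in A_3; it must be the full S_3 (irreducibility of the cubic rules out anything smaller).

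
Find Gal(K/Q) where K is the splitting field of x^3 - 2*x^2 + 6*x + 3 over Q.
Gal(K/Q) = S_3 (symmetric group of order 6)

Compute the discriminant of x^3 + (-2)*x^2 + (6)*x + (3): Δ = -1515. Since Δ is not a rational square, the Galois group is not contained in A_3; it must be the full S_3 (irreducibility of the cubic rules out anything smaller).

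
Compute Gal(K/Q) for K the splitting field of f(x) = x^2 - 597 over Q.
Gal(K/Q) = Z/2Z (cyclic of order 2)

x^2 - 597 is irreducible over Q since 597 is not a rational square. The splitting field Q(sqrt(597)) has degree 2 over Q, and its unique nontrivial automorphism is sqrt(597) ↦ -sqrt(597). Hence Gal(Q(sqrt(597))/Q) = Z/2Z.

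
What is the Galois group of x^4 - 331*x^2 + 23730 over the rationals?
Gal(K/Q) = V_4 (Klein four-group, Z/2Z × Z/2Z)

f factors as (x^2 - 226)(x^2 - 105), so the splitting field is K = Q(sqrt(226), sqrt(105)). The elements 226, 105, 23730 are all non-squares in Q, so sqrt(226) and sqrt(105) generate independent quadratic extensions. Thus [K:Q] = 4 and Gal(K/Q) is generated by the two order-2 automorphisms sqrt(226) ↦ -sqrt(226) and sqrt(105) ↦ -sqrt(105), giving V_4.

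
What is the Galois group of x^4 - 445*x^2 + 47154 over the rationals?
Gal(K/Q) = V_4 (Klein four-group, Z/2Z × Z/2Z)

f factors as (x^2 - 271)(x^2 - 174), so the splitting field is K = Q(sqrt(271), sqrt(174)). The elements 271, 174, 47154 are all non-squares in Q, so sqrt(271) and sqrt(174) generate independent quadratic extensions. Thus [K:Q] = 4 and Gal(K/Q) is generated by the two order-2 automorphisms sqrt(271) ↦ -sqrt(271) and sqrt(174) ↦ -sqrt(174), giving V_4.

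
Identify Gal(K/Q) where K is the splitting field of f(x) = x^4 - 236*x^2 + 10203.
Gal(K/Q) = V_4 (Klein four-group, Z/2Z × Z/2Z)

f factors as (x^2 - 179)(x^2 - 57), so the splitting field is K = Q(sqrt(179), sqrt(57)). The elements 179, 57, 10203 are all non-squares in Q, so sqrt(179) and sqrt(57) generate independent quadratic extensions. Thus [K:Q] = 4 and Gal(K/Q) is generated by the two order-2 automorphisms sqrt(179) ↦ -sqrt(179) and sqrt(57) ↦ -sqrt(57), giving V_4.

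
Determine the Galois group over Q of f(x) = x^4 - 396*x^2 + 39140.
Gal(K/Q) = V_4 (Klein four-group, Z/2Z × Z/2Z)

f factors as (x^2 - 190)(x^2 - 206), so the splitting field is K = Q(sqrt(190), sqrt(206)). The elements 190, 206, 39140 are all non-squares in Q, so sqrt(190) and sqrt(206) generate independent quadratic extensions. Thus [K:Q] = 4 and Gal(K/Q) is generated by the two order-2 automorphisms sqrt(190) ↦ -sqrt(190) and sqrt(206) ↦ -sqrt(206), giving V_4.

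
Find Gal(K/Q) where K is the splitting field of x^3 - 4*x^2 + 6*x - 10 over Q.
Gal(K/Q) = S_3 (symmetric group of order 6)

Compute the discriminant of x^3 + (-4)*x^2 + (6)*x + (-10): Δ = -1228. Since Δ is not a rational square, the Galois group is not contained in A_3; it must be the full S_3 (irreducibility of the cubic rules out anything smaller).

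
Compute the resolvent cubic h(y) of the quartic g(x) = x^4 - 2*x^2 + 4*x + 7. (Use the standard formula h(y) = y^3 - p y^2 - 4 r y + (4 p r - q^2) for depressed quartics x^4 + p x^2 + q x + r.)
h(y) = y^3 + 2*y^2 - 28*y - 72

Identify coefficients: p = -2, q = 4, r = 7.
Plug into h(y) = y^3 - p y^2 - 4 r y + (4 p r - q^2):
  h(y) = y^3 - (-2) y^2 - 4*(7) y + (4*(-2)*(7) - (4)^2)
       = y^3 + (2) y^2 + (-28) y + (-72).
Simplifying: h(y) = y^3 + 2*y^2 - 28*y - 72.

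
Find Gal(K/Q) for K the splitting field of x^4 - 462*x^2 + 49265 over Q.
Gal(K/Q) = V_4 (Klein four-group, Z/2Z × Z/2Z)

f factors as (x^2 - 295)(x^2 - 167), so the splitting field is K = Q(sqrt(295), sqrt(167)). The elements 295, 167, 49265 are all non-squares in Q, so sqrt(295) and sqrt(167) generate independent quadratic extensions. Thus [K:Q] = 4 and Gal(K/Q) is generated by the two order-2 automorphisms sqrt(295) ↦ -sqrt(295) and sqrt(167) ↦ -sqrt(167), giving V_4.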